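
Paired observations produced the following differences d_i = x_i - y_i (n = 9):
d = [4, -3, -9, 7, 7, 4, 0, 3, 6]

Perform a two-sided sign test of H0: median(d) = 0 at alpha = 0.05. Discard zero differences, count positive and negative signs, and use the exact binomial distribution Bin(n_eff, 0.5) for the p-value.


Step 1: Discard zero differences. Original n = 9; n_eff = number of nonzero differences = 8.
Nonzero differences (with sign): +4, -3, -9, +7, +7, +4, +3, +6
Step 2: Count signs: positive = 6, negative = 2.
Step 3: Under H0: P(positive) = 0.5, so the number of positives S ~ Bin(8, 0.5).
Step 4: Two-sided exact p-value = sum of Bin(8,0.5) probabilities at or below the observed probability = 0.289062.
Step 5: alpha = 0.05. fail to reject H0.

n_eff = 8, pos = 6, neg = 2, p = 0.289062, fail to reject H0.


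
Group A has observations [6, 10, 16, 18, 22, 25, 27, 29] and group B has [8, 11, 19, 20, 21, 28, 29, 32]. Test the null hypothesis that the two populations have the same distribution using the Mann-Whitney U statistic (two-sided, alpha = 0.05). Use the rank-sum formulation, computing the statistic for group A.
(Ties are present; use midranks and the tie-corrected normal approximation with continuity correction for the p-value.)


Step 1: Combine and sort all 16 observations; assign midranks.
sorted (value, group): (6,X), (8,Y), (10,X), (11,Y), (16,X), (18,X), (19,Y), (20,Y), (21,Y), (22,X), (25,X), (27,X), (28,Y), (29,X), (29,Y), (32,Y)
ranks: 6->1, 8->2, 10->3, 11->4, 16->5, 18->6, 19->7, 20->8, 21->9, 22->10, 25->11, 27->12, 28->13, 29->14.5, 29->14.5, 32->16
Step 2: Rank sum for X: R1 = 1 + 3 + 5 + 6 + 10 + 11 + 12 + 14.5 = 62.5.
Step 3: U_X = R1 - n1(n1+1)/2 = 62.5 - 8*9/2 = 62.5 - 36 = 26.5.
       U_Y = n1*n2 - U_X = 64 - 26.5 = 37.5.
Step 4: Ties are present, so use the tie-corrected normal approximation (with continuity correction) for the p-value.
Step 5: p-value = 0.599242; compare to alpha = 0.05. fail to reject H0.

U_X = 26.5, p = 0.599242, fail to reject H0 at alpha = 0.05.


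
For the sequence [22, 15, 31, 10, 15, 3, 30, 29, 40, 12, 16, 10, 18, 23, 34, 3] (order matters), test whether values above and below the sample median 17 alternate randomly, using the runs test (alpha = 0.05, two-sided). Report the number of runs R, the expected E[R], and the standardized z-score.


Step 1: Compute median = 17; label A = above, B = below.
Labels in order: ABABBBAAABBBAAAB  (n_A = 8, n_B = 8)
Step 2: Count runs R = 8.
Step 3: Under H0 (random ordering), E[R] = 2*n_A*n_B/(n_A+n_B) + 1 = 2*8*8/16 + 1 = 9.0000.
        Var[R] = 2*n_A*n_B*(2*n_A*n_B - n_A - n_B) / ((n_A+n_B)^2 * (n_A+n_B-1)) = 14336/3840 = 3.7333.
        SD[R] = 1.9322.
Step 4: Continuity-corrected z = (R + 0.5 - E[R]) / SD[R] = (8 + 0.5 - 9.0000) / 1.9322 = -0.2588.
Step 5: Two-sided p-value via normal approximation = 2*(1 - Phi(|z|)) = 0.795809.
Step 6: alpha = 0.05. fail to reject H0.

R = 8, z = -0.2588, p = 0.795809, fail to reject H0.


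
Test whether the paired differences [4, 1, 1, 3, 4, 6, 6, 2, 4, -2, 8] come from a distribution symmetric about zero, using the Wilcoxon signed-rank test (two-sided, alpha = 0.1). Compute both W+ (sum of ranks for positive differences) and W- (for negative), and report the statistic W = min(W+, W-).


Step 1: Drop any zero differences (none here) and take |d_i|.
|d| = [4, 1, 1, 3, 4, 6, 6, 2, 4, 2, 8]
Step 2: Midrank |d_i| (ties get averaged ranks).
ranks: |4|->7, |1|->1.5, |1|->1.5, |3|->5, |4|->7, |6|->9.5, |6|->9.5, |2|->3.5, |4|->7, |2|->3.5, |8|->11
Step 3: Attach original signs; sum ranks with positive sign and with negative sign.
W+ = 7 + 1.5 + 1.5 + 5 + 7 + 9.5 + 9.5 + 3.5 + 7 + 11 = 62.5
W- = 3.5 = 3.5
(Check: W+ + W- = 66 should equal n(n+1)/2 = 66.)
Step 4: Test statistic W = min(W+, W-) = 3.5.
Step 5: Ties in |d|, so use the tie-corrected normal approximation.
        E[W] = n(n+1)/4 = 11*12/4 = 33.
        Tie groups: |d|=1 (t=2), |d|=2 (t=2), |d|=4 (t=3), |d|=6 (t=2); sum(t^3 - t) = 42.
        Var[W] = n(n+1)(2n+1)/24 - sum(t^3-t)/48 = 3036/24 - 42/48 = 125.625.
        z = (W - E[W]) / sqrt(Var[W]) = (3.5 - 33) / 11.2083 = -2.6320.
        Two-sided p = 2*Phi(z) = 0.008489.
Step 6: alpha = 0.1. reject H0.

W+ = 62.5, W- = 3.5, W = min = 3.5, p = 0.008489, reject H0.


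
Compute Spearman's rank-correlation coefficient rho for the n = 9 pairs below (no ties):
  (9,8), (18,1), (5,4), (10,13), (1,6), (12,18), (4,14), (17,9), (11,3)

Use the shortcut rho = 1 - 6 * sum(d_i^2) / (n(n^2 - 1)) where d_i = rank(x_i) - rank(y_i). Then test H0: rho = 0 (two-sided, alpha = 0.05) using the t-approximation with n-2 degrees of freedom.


Step 1: Rank x and y separately (midranks; no ties here).
rank(x): 9->4, 18->9, 5->3, 10->5, 1->1, 12->7, 4->2, 17->8, 11->6
rank(y): 8->5, 1->1, 4->3, 13->7, 6->4, 18->9, 14->8, 9->6, 3->2
Step 2: d_i = R_x(i) - R_y(i); compute d_i^2.
  (4-5)^2=1, (9-1)^2=64, (3-3)^2=0, (5-7)^2=4, (1-4)^2=9, (7-9)^2=4, (2-8)^2=36, (8-6)^2=4, (6-2)^2=16
sum(d^2) = 138.
Step 3: rho = 1 - 6*138 / (9*(9^2 - 1)) = 1 - 828/720 = -0.150000.
Step 4: Under H0, t = rho * sqrt((n-2)/(1-rho^2)) = -0.4014 ~ t(7).
Step 5: Two-sided p-value from the t-distribution with 7 df = 0.700094.
Step 6: alpha = 0.05. fail to reject H0.

rho = -0.1500, p = 0.700094, fail to reject H0 at alpha = 0.05.


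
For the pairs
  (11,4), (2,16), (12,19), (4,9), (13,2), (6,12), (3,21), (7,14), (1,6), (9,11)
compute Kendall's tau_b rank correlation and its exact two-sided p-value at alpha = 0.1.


Step 1: Enumerate the 45 unordered pairs (i,j) with i<j and classify each by sign(x_j-x_i) * sign(y_j-y_i).
  (1,2):dx=-9,dy=+12->D; (1,3):dx=+1,dy=+15->C; (1,4):dx=-7,dy=+5->D; (1,5):dx=+2,dy=-2->D
  (1,6):dx=-5,dy=+8->D; (1,7):dx=-8,dy=+17->D; (1,8):dx=-4,dy=+10->D; (1,9):dx=-10,dy=+2->D
  (1,10):dx=-2,dy=+7->D; (2,3):dx=+10,dy=+3->C; (2,4):dx=+2,dy=-7->D; (2,5):dx=+11,dy=-14->D
  (2,6):dx=+4,dy=-4->D; (2,7):dx=+1,dy=+5->C; (2,8):dx=+5,dy=-2->D; (2,9):dx=-1,dy=-10->C
  (2,10):dx=+7,dy=-5->D; (3,4):dx=-8,dy=-10->C; (3,5):dx=+1,dy=-17->D; (3,6):dx=-6,dy=-7->C
  (3,7):dx=-9,dy=+2->D; (3,8):dx=-5,dy=-5->C; (3,9):dx=-11,dy=-13->C; (3,10):dx=-3,dy=-8->C
  (4,5):dx=+9,dy=-7->D; (4,6):dx=+2,dy=+3->C; (4,7):dx=-1,dy=+12->D; (4,8):dx=+3,dy=+5->C
  (4,9):dx=-3,dy=-3->C; (4,10):dx=+5,dy=+2->C; (5,6):dx=-7,dy=+10->D; (5,7):dx=-10,dy=+19->D
  (5,8):dx=-6,dy=+12->D; (5,9):dx=-12,dy=+4->D; (5,10):dx=-4,dy=+9->D; (6,7):dx=-3,dy=+9->D
  (6,8):dx=+1,dy=+2->C; (6,9):dx=-5,dy=-6->C; (6,10):dx=+3,dy=-1->D; (7,8):dx=+4,dy=-7->D
  (7,9):dx=-2,dy=-15->C; (7,10):dx=+6,dy=-10->D; (8,9):dx=-6,dy=-8->C; (8,10):dx=+2,dy=-3->D
  (9,10):dx=+8,dy=+5->C
Step 2: C = 18, D = 27, total pairs = 45.
Step 3: tau = (C - D)/(n(n-1)/2) = (18 - 27)/45 = -0.200000.
Step 4: Exact two-sided p-value (enumerate n! = 3628800 permutations of y under H0): p = 0.484313.
Step 5: alpha = 0.1. fail to reject H0.

tau_b = -0.2000 (C=18, D=27), p = 0.484313, fail to reject H0.


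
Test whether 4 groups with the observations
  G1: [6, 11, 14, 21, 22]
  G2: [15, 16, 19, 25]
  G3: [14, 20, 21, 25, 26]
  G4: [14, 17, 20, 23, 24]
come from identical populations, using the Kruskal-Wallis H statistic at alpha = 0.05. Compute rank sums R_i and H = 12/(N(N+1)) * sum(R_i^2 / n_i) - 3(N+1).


Step 1: Combine all N = 19 observations and assign midranks.
sorted (value, group, rank): (6,G1,1), (11,G1,2), (14,G1,4), (14,G3,4), (14,G4,4), (15,G2,6), (16,G2,7), (17,G4,8), (19,G2,9), (20,G3,10.5), (20,G4,10.5), (21,G1,12.5), (21,G3,12.5), (22,G1,14), (23,G4,15), (24,G4,16), (25,G2,17.5), (25,G3,17.5), (26,G3,19)
Step 2: Sum ranks within each group.
R_1 = 33.5 (n_1 = 5)
R_2 = 39.5 (n_2 = 4)
R_3 = 63.5 (n_3 = 5)
R_4 = 53.5 (n_4 = 5)
Step 3: H = 12/(N(N+1)) * sum(R_i^2/n_i) - 3(N+1)
     = 12/(19*20) * (33.5^2/5 + 39.5^2/4 + 63.5^2/5 + 53.5^2/5) - 3*20
     = 0.031579 * 1993.41 - 60
     = 2.949868.
Step 4: Ties present; correction factor C = 1 - 42/(19^3 - 19) = 0.993860. Corrected H = 2.949868 / 0.993860 = 2.968094.
Step 5: Under H0, H ~ chi^2(3); p-value = 0.396571.
Step 6: alpha = 0.05. fail to reject H0.

H = 2.9681, df = 3, p = 0.396571, fail to reject H0.


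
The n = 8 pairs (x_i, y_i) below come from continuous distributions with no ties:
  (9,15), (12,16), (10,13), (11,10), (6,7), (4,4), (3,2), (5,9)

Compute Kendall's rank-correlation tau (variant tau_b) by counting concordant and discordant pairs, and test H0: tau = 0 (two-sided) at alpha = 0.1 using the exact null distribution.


Step 1: Enumerate the 28 unordered pairs (i,j) with i<j and classify each by sign(x_j-x_i) * sign(y_j-y_i).
  (1,2):dx=+3,dy=+1->C; (1,3):dx=+1,dy=-2->D; (1,4):dx=+2,dy=-5->D; (1,5):dx=-3,dy=-8->C
  (1,6):dx=-5,dy=-11->C; (1,7):dx=-6,dy=-13->C; (1,8):dx=-4,dy=-6->C; (2,3):dx=-2,dy=-3->C
  (2,4):dx=-1,dy=-6->C; (2,5):dx=-6,dy=-9->C; (2,6):dx=-8,dy=-12->C; (2,7):dx=-9,dy=-14->C
  (2,8):dx=-7,dy=-7->C; (3,4):dx=+1,dy=-3->D; (3,5):dx=-4,dy=-6->C; (3,6):dx=-6,dy=-9->C
  (3,7):dx=-7,dy=-11->C; (3,8):dx=-5,dy=-4->C; (4,5):dx=-5,dy=-3->C; (4,6):dx=-7,dy=-6->C
  (4,7):dx=-8,dy=-8->C; (4,8):dx=-6,dy=-1->C; (5,6):dx=-2,dy=-3->C; (5,7):dx=-3,dy=-5->C
  (5,8):dx=-1,dy=+2->D; (6,7):dx=-1,dy=-2->C; (6,8):dx=+1,dy=+5->C; (7,8):dx=+2,dy=+7->C
Step 2: C = 24, D = 4, total pairs = 28.
Step 3: tau = (C - D)/(n(n-1)/2) = (24 - 4)/28 = 0.714286.
Step 4: Exact two-sided p-value (enumerate n! = 40320 permutations of y under H0): p = 0.014137.
Step 5: alpha = 0.1. reject H0.

tau_b = 0.7143 (C=24, D=4), p = 0.014137, reject H0.


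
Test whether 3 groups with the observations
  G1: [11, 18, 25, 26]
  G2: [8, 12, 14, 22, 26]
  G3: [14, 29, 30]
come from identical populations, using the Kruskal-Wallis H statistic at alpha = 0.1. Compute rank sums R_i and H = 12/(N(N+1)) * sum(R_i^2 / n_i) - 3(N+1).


Step 1: Combine all N = 12 observations and assign midranks.
sorted (value, group, rank): (8,G2,1), (11,G1,2), (12,G2,3), (14,G2,4.5), (14,G3,4.5), (18,G1,6), (22,G2,7), (25,G1,8), (26,G1,9.5), (26,G2,9.5), (29,G3,11), (30,G3,12)
Step 2: Sum ranks within each group.
R_1 = 25.5 (n_1 = 4)
R_2 = 25 (n_2 = 5)
R_3 = 27.5 (n_3 = 3)
Step 3: H = 12/(N(N+1)) * sum(R_i^2/n_i) - 3(N+1)
     = 12/(12*13) * (25.5^2/4 + 25^2/5 + 27.5^2/3) - 3*13
     = 0.076923 * 539.646 - 39
     = 2.511218.
Step 4: Ties present; correction factor C = 1 - 12/(12^3 - 12) = 0.993007. Corrected H = 2.511218 / 0.993007 = 2.528903.
Step 5: Under H0, H ~ chi^2(2); p-value = 0.282394.
Step 6: alpha = 0.1. fail to reject H0.

H = 2.5289, df = 2, p = 0.282394, fail to reject H0.


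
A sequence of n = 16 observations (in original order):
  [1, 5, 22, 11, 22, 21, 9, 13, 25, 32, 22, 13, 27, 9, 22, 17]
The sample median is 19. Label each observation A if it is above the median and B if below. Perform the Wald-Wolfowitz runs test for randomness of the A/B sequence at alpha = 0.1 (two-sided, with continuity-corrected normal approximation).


Step 1: Compute median = 19; label A = above, B = below.
Labels in order: BBABAABBAAABABAB  (n_A = 8, n_B = 8)
Step 2: Count runs R = 11.
Step 3: Under H0 (random ordering), E[R] = 2*n_A*n_B/(n_A+n_B) + 1 = 2*8*8/16 + 1 = 9.0000.
        Var[R] = 2*n_A*n_B*(2*n_A*n_B - n_A - n_B) / ((n_A+n_B)^2 * (n_A+n_B-1)) = 14336/3840 = 3.7333.
        SD[R] = 1.9322.
Step 4: Continuity-corrected z = (R - 0.5 - E[R]) / SD[R] = (11 - 0.5 - 9.0000) / 1.9322 = 0.7763.
Step 5: Two-sided p-value via normal approximation = 2*(1 - Phi(|z|)) = 0.437558.
Step 6: alpha = 0.1. fail to reject H0.

R = 11, z = 0.7763, p = 0.437558, fail to reject H0.


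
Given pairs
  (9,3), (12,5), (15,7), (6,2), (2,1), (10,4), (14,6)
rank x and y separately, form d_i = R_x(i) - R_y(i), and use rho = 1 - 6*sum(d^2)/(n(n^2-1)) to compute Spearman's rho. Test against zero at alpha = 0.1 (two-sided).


Step 1: Rank x and y separately (midranks; no ties here).
rank(x): 9->3, 12->5, 15->7, 6->2, 2->1, 10->4, 14->6
rank(y): 3->3, 5->5, 7->7, 2->2, 1->1, 4->4, 6->6
Step 2: d_i = R_x(i) - R_y(i); compute d_i^2.
  (3-3)^2=0, (5-5)^2=0, (7-7)^2=0, (2-2)^2=0, (1-1)^2=0, (4-4)^2=0, (6-6)^2=0
sum(d^2) = 0.
Step 3: rho = 1 - 6*0 / (7*(7^2 - 1)) = 1 - 0/336 = 1.000000.
Step 5: Two-sided p-value from the t-distribution with 5 df = 0.000000.
Step 6: alpha = 0.1. reject H0.

rho = 1.0000, p = 0.000000, reject H0 at alpha = 0.1.


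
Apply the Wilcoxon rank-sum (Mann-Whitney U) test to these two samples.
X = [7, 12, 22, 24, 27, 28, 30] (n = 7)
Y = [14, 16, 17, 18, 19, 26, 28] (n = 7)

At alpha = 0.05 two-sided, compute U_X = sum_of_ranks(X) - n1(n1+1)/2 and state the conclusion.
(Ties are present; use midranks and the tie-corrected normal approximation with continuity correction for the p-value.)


Step 1: Combine and sort all 14 observations; assign midranks.
sorted (value, group): (7,X), (12,X), (14,Y), (16,Y), (17,Y), (18,Y), (19,Y), (22,X), (24,X), (26,Y), (27,X), (28,X), (28,Y), (30,X)
ranks: 7->1, 12->2, 14->3, 16->4, 17->5, 18->6, 19->7, 22->8, 24->9, 26->10, 27->11, 28->12.5, 28->12.5, 30->14
Step 2: Rank sum for X: R1 = 1 + 2 + 8 + 9 + 11 + 12.5 + 14 = 57.5.
Step 3: U_X = R1 - n1(n1+1)/2 = 57.5 - 7*8/2 = 57.5 - 28 = 29.5.
       U_Y = n1*n2 - U_X = 49 - 29.5 = 19.5.
Step 4: Ties are present, so use the tie-corrected normal approximation (with continuity correction) for the p-value.
Step 5: p-value = 0.564871; compare to alpha = 0.05. fail to reject H0.

U_X = 29.5, p = 0.564871, fail to reject H0 at alpha = 0.05.


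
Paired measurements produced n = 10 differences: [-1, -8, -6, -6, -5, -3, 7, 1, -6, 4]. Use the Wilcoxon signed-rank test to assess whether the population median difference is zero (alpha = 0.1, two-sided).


Step 1: Drop any zero differences (none here) and take |d_i|.
|d| = [1, 8, 6, 6, 5, 3, 7, 1, 6, 4]
Step 2: Midrank |d_i| (ties get averaged ranks).
ranks: |1|->1.5, |8|->10, |6|->7, |6|->7, |5|->5, |3|->3, |7|->9, |1|->1.5, |6|->7, |4|->4
Step 3: Attach original signs; sum ranks with positive sign and with negative sign.
W+ = 9 + 1.5 + 4 = 14.5
W- = 1.5 + 10 + 7 + 7 + 5 + 3 + 7 = 40.5
(Check: W+ + W- = 55 should equal n(n+1)/2 = 55.)
Step 4: Test statistic W = min(W+, W-) = 14.5.
Step 5: Ties in |d|, so use the tie-corrected normal approximation.
        E[W] = n(n+1)/4 = 10*11/4 = 27.5.
        Tie groups: |d|=1 (t=2), |d|=6 (t=3); sum(t^3 - t) = 30.
        Var[W] = n(n+1)(2n+1)/24 - sum(t^3-t)/48 = 2310/24 - 30/48 = 95.625.
        z = (W - E[W]) / sqrt(Var[W]) = (14.5 - 27.5) / 9.7788 = -1.3294.
        Two-sided p = 2*Phi(z) = 0.183714.
Step 6: alpha = 0.1. fail to reject H0.

W+ = 14.5, W- = 40.5, W = min = 14.5, p = 0.183714, fail to reject H0.


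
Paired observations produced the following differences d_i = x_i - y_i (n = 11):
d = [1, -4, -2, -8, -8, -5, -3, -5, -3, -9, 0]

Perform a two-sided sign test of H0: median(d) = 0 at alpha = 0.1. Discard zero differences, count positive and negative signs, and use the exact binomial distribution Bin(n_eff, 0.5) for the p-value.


Step 1: Discard zero differences. Original n = 11; n_eff = number of nonzero differences = 10.
Nonzero differences (with sign): +1, -4, -2, -8, -8, -5, -3, -5, -3, -9
Step 2: Count signs: positive = 1, negative = 9.
Step 3: Under H0: P(positive) = 0.5, so the number of positives S ~ Bin(10, 0.5).
Step 4: Two-sided exact p-value = sum of Bin(10,0.5) probabilities at or below the observed probability = 0.021484.
Step 5: alpha = 0.1. reject H0.

n_eff = 10, pos = 1, neg = 9, p = 0.021484, reject H0.


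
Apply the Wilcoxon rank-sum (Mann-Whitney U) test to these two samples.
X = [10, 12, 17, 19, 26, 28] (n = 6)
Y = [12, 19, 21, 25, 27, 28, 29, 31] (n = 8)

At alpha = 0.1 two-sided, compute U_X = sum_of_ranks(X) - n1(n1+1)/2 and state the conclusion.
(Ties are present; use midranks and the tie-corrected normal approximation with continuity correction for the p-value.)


Step 1: Combine and sort all 14 observations; assign midranks.
sorted (value, group): (10,X), (12,X), (12,Y), (17,X), (19,X), (19,Y), (21,Y), (25,Y), (26,X), (27,Y), (28,X), (28,Y), (29,Y), (31,Y)
ranks: 10->1, 12->2.5, 12->2.5, 17->4, 19->5.5, 19->5.5, 21->7, 25->8, 26->9, 27->10, 28->11.5, 28->11.5, 29->13, 31->14
Step 2: Rank sum for X: R1 = 1 + 2.5 + 4 + 5.5 + 9 + 11.5 = 33.5.
Step 3: U_X = R1 - n1(n1+1)/2 = 33.5 - 6*7/2 = 33.5 - 21 = 12.5.
       U_Y = n1*n2 - U_X = 48 - 12.5 = 35.5.
Step 4: Ties are present, so use the tie-corrected normal approximation (with continuity correction) for the p-value.
Step 5: p-value = 0.154215; compare to alpha = 0.1. fail to reject H0.

U_X = 12.5, p = 0.154215, fail to reject H0 at alpha = 0.1.


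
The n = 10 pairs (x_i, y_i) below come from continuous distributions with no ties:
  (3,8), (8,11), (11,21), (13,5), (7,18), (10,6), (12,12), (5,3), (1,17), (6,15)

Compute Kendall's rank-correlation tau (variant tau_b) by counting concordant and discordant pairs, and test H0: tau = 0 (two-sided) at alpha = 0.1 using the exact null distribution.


Step 1: Enumerate the 45 unordered pairs (i,j) with i<j and classify each by sign(x_j-x_i) * sign(y_j-y_i).
  (1,2):dx=+5,dy=+3->C; (1,3):dx=+8,dy=+13->C; (1,4):dx=+10,dy=-3->D; (1,5):dx=+4,dy=+10->C
  (1,6):dx=+7,dy=-2->D; (1,7):dx=+9,dy=+4->C; (1,8):dx=+2,dy=-5->D; (1,9):dx=-2,dy=+9->D
  (1,10):dx=+3,dy=+7->C; (2,3):dx=+3,dy=+10->C; (2,4):dx=+5,dy=-6->D; (2,5):dx=-1,dy=+7->D
  (2,6):dx=+2,dy=-5->D; (2,7):dx=+4,dy=+1->C; (2,8):dx=-3,dy=-8->C; (2,9):dx=-7,dy=+6->D
  (2,10):dx=-2,dy=+4->D; (3,4):dx=+2,dy=-16->D; (3,5):dx=-4,dy=-3->C; (3,6):dx=-1,dy=-15->C
  (3,7):dx=+1,dy=-9->D; (3,8):dx=-6,dy=-18->C; (3,9):dx=-10,dy=-4->C; (3,10):dx=-5,dy=-6->C
  (4,5):dx=-6,dy=+13->D; (4,6):dx=-3,dy=+1->D; (4,7):dx=-1,dy=+7->D; (4,8):dx=-8,dy=-2->C
  (4,9):dx=-12,dy=+12->D; (4,10):dx=-7,dy=+10->D; (5,6):dx=+3,dy=-12->D; (5,7):dx=+5,dy=-6->D
  (5,8):dx=-2,dy=-15->C; (5,9):dx=-6,dy=-1->C; (5,10):dx=-1,dy=-3->C; (6,7):dx=+2,dy=+6->C
  (6,8):dx=-5,dy=-3->C; (6,9):dx=-9,dy=+11->D; (6,10):dx=-4,dy=+9->D; (7,8):dx=-7,dy=-9->C
  (7,9):dx=-11,dy=+5->D; (7,10):dx=-6,dy=+3->D; (8,9):dx=-4,dy=+14->D; (8,10):dx=+1,dy=+12->C
  (9,10):dx=+5,dy=-2->D
Step 2: C = 21, D = 24, total pairs = 45.
Step 3: tau = (C - D)/(n(n-1)/2) = (21 - 24)/45 = -0.066667.
Step 4: Exact two-sided p-value (enumerate n! = 3628800 permutations of y under H0): p = 0.861801.
Step 5: alpha = 0.1. fail to reject H0.

tau_b = -0.0667 (C=21, D=24), p = 0.861801, fail to reject H0.


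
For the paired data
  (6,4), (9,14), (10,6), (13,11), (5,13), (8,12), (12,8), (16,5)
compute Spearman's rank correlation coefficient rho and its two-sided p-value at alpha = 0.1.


Step 1: Rank x and y separately (midranks; no ties here).
rank(x): 6->2, 9->4, 10->5, 13->7, 5->1, 8->3, 12->6, 16->8
rank(y): 4->1, 14->8, 6->3, 11->5, 13->7, 12->6, 8->4, 5->2
Step 2: d_i = R_x(i) - R_y(i); compute d_i^2.
  (2-1)^2=1, (4-8)^2=16, (5-3)^2=4, (7-5)^2=4, (1-7)^2=36, (3-6)^2=9, (6-4)^2=4, (8-2)^2=36
sum(d^2) = 110.
Step 3: rho = 1 - 6*110 / (8*(8^2 - 1)) = 1 - 660/504 = -0.309524.
Step 4: Under H0, t = rho * sqrt((n-2)/(1-rho^2)) = -0.7973 ~ t(6).
Step 5: Two-sided p-value from the t-distribution with 6 df = 0.455645.
Step 6: alpha = 0.1. fail to reject H0.

rho = -0.3095, p = 0.455645, fail to reject H0 at alpha = 0.1.


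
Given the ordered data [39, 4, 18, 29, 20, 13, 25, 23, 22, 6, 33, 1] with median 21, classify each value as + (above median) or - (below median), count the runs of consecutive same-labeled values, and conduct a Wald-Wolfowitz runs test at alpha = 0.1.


Step 1: Compute median = 21; label A = above, B = below.
Labels in order: ABBABBAAABAB  (n_A = 6, n_B = 6)
Step 2: Count runs R = 8.
Step 3: Under H0 (random ordering), E[R] = 2*n_A*n_B/(n_A+n_B) + 1 = 2*6*6/12 + 1 = 7.0000.
        Var[R] = 2*n_A*n_B*(2*n_A*n_B - n_A - n_B) / ((n_A+n_B)^2 * (n_A+n_B-1)) = 4320/1584 = 2.7273.
        SD[R] = 1.6514.
Step 4: Continuity-corrected z = (R - 0.5 - E[R]) / SD[R] = (8 - 0.5 - 7.0000) / 1.6514 = 0.3028.
Step 5: Two-sided p-value via normal approximation = 2*(1 - Phi(|z|)) = 0.762069.
Step 6: alpha = 0.1. fail to reject H0.

R = 8, z = 0.3028, p = 0.762069, fail to reject H0.


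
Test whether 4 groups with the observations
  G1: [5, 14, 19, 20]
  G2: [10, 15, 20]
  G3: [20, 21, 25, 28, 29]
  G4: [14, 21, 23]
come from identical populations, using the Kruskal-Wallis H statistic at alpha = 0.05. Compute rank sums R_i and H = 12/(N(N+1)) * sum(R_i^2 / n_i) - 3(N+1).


Step 1: Combine all N = 15 observations and assign midranks.
sorted (value, group, rank): (5,G1,1), (10,G2,2), (14,G1,3.5), (14,G4,3.5), (15,G2,5), (19,G1,6), (20,G1,8), (20,G2,8), (20,G3,8), (21,G3,10.5), (21,G4,10.5), (23,G4,12), (25,G3,13), (28,G3,14), (29,G3,15)
Step 2: Sum ranks within each group.
R_1 = 18.5 (n_1 = 4)
R_2 = 15 (n_2 = 3)
R_3 = 60.5 (n_3 = 5)
R_4 = 26 (n_4 = 3)
Step 3: H = 12/(N(N+1)) * sum(R_i^2/n_i) - 3(N+1)
     = 12/(15*16) * (18.5^2/4 + 15^2/3 + 60.5^2/5 + 26^2/3) - 3*16
     = 0.050000 * 1117.95 - 48
     = 7.897292.
Step 4: Ties present; correction factor C = 1 - 36/(15^3 - 15) = 0.989286. Corrected H = 7.897292 / 0.989286 = 7.982822.
Step 5: Under H0, H ~ chi^2(3); p-value = 0.046368.
Step 6: alpha = 0.05. reject H0.

H = 7.9828, df = 3, p = 0.046368, reject H0.


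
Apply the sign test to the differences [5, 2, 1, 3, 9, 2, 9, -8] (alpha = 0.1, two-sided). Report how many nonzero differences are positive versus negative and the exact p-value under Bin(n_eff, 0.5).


Step 1: Discard zero differences. Original n = 8; n_eff = number of nonzero differences = 8.
Nonzero differences (with sign): +5, +2, +1, +3, +9, +2, +9, -8
Step 2: Count signs: positive = 7, negative = 1.
Step 3: Under H0: P(positive) = 0.5, so the number of positives S ~ Bin(8, 0.5).
Step 4: Two-sided exact p-value = sum of Bin(8,0.5) probabilities at or below the observed probability = 0.070312.
Step 5: alpha = 0.1. reject H0.

n_eff = 8, pos = 7, neg = 1, p = 0.070312, reject H0.


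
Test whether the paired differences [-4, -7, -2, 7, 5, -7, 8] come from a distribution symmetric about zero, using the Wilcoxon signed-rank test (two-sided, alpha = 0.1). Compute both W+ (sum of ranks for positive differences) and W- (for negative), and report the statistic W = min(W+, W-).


Step 1: Drop any zero differences (none here) and take |d_i|.
|d| = [4, 7, 2, 7, 5, 7, 8]
Step 2: Midrank |d_i| (ties get averaged ranks).
ranks: |4|->2, |7|->5, |2|->1, |7|->5, |5|->3, |7|->5, |8|->7
Step 3: Attach original signs; sum ranks with positive sign and with negative sign.
W+ = 5 + 3 + 7 = 15
W- = 2 + 5 + 1 + 5 = 13
(Check: W+ + W- = 28 should equal n(n+1)/2 = 28.)
Step 4: Test statistic W = min(W+, W-) = 13.
Step 5: Ties in |d|, so use the tie-corrected normal approximation.
        E[W] = n(n+1)/4 = 7*8/4 = 14.
        Tie groups: |d|=7 (t=3); sum(t^3 - t) = 24.
        Var[W] = n(n+1)(2n+1)/24 - sum(t^3-t)/48 = 840/24 - 24/48 = 34.5.
        z = (W - E[W]) / sqrt(Var[W]) = (13 - 14) / 5.8737 = -0.1703.
        Two-sided p = 2*Phi(z) = 0.864813.
Step 6: alpha = 0.1. fail to reject H0.

W+ = 15, W- = 13, W = min = 13, p = 0.864813, fail to reject H0.


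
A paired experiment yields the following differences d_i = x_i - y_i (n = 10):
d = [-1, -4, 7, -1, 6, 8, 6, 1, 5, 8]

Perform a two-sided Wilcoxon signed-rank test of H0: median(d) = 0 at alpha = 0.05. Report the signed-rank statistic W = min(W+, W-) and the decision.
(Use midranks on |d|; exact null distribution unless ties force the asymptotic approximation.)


Step 1: Drop any zero differences (none here) and take |d_i|.
|d| = [1, 4, 7, 1, 6, 8, 6, 1, 5, 8]
Step 2: Midrank |d_i| (ties get averaged ranks).
ranks: |1|->2, |4|->4, |7|->8, |1|->2, |6|->6.5, |8|->9.5, |6|->6.5, |1|->2, |5|->5, |8|->9.5
Step 3: Attach original signs; sum ranks with positive sign and with negative sign.
W+ = 8 + 6.5 + 9.5 + 6.5 + 2 + 5 + 9.5 = 47
W- = 2 + 4 + 2 = 8
(Check: W+ + W- = 55 should equal n(n+1)/2 = 55.)
Step 4: Test statistic W = min(W+, W-) = 8.
Step 5: Ties in |d|, so use the tie-corrected normal approximation.
        E[W] = n(n+1)/4 = 10*11/4 = 27.5.
        Tie groups: |d|=1 (t=3), |d|=6 (t=2), |d|=8 (t=2); sum(t^3 - t) = 36.
        Var[W] = n(n+1)(2n+1)/24 - sum(t^3-t)/48 = 2310/24 - 36/48 = 95.5.
        z = (W - E[W]) / sqrt(Var[W]) = (8 - 27.5) / 9.7724 = -1.9954.
        Two-sided p = 2*Phi(z) = 0.045998.
Step 6: alpha = 0.05. reject H0.

W+ = 47, W- = 8, W = min = 8, p = 0.045998, reject H0.


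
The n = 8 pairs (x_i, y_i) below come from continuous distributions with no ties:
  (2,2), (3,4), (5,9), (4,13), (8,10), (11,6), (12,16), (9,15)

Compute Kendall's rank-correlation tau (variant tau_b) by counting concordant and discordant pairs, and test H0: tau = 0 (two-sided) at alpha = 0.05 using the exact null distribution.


Step 1: Enumerate the 28 unordered pairs (i,j) with i<j and classify each by sign(x_j-x_i) * sign(y_j-y_i).
  (1,2):dx=+1,dy=+2->C; (1,3):dx=+3,dy=+7->C; (1,4):dx=+2,dy=+11->C; (1,5):dx=+6,dy=+8->C
  (1,6):dx=+9,dy=+4->C; (1,7):dx=+10,dy=+14->C; (1,8):dx=+7,dy=+13->C; (2,3):dx=+2,dy=+5->C
  (2,4):dx=+1,dy=+9->C; (2,5):dx=+5,dy=+6->C; (2,6):dx=+8,dy=+2->C; (2,7):dx=+9,dy=+12->C
  (2,8):dx=+6,dy=+11->C; (3,4):dx=-1,dy=+4->D; (3,5):dx=+3,dy=+1->C; (3,6):dx=+6,dy=-3->D
  (3,7):dx=+7,dy=+7->C; (3,8):dx=+4,dy=+6->C; (4,5):dx=+4,dy=-3->D; (4,6):dx=+7,dy=-7->D
  (4,7):dx=+8,dy=+3->C; (4,8):dx=+5,dy=+2->C; (5,6):dx=+3,dy=-4->D; (5,7):dx=+4,dy=+6->C
  (5,8):dx=+1,dy=+5->C; (6,7):dx=+1,dy=+10->C; (6,8):dx=-2,dy=+9->D; (7,8):dx=-3,dy=-1->C
Step 2: C = 22, D = 6, total pairs = 28.
Step 3: tau = (C - D)/(n(n-1)/2) = (22 - 6)/28 = 0.571429.
Step 4: Exact two-sided p-value (enumerate n! = 40320 permutations of y under H0): p = 0.061012.
Step 5: alpha = 0.05. fail to reject H0.

tau_b = 0.5714 (C=22, D=6), p = 0.061012, fail to reject H0.


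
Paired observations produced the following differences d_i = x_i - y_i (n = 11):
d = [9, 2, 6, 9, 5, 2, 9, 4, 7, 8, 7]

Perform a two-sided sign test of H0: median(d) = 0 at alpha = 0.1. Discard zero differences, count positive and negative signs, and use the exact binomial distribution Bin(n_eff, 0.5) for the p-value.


Step 1: Discard zero differences. Original n = 11; n_eff = number of nonzero differences = 11.
Nonzero differences (with sign): +9, +2, +6, +9, +5, +2, +9, +4, +7, +8, +7
Step 2: Count signs: positive = 11, negative = 0.
Step 3: Under H0: P(positive) = 0.5, so the number of positives S ~ Bin(11, 0.5).
Step 4: Two-sided exact p-value = sum of Bin(11,0.5) probabilities at or below the observed probability = 0.000977.
Step 5: alpha = 0.1. reject H0.

n_eff = 11, pos = 11, neg = 0, p = 0.000977, reject H0.


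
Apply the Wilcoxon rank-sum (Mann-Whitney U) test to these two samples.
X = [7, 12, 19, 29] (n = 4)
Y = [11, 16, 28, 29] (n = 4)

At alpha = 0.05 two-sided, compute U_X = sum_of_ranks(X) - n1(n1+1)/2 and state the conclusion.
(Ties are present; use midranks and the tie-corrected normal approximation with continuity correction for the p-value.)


Step 1: Combine and sort all 8 observations; assign midranks.
sorted (value, group): (7,X), (11,Y), (12,X), (16,Y), (19,X), (28,Y), (29,X), (29,Y)
ranks: 7->1, 11->2, 12->3, 16->4, 19->5, 28->6, 29->7.5, 29->7.5
Step 2: Rank sum for X: R1 = 1 + 3 + 5 + 7.5 = 16.5.
Step 3: U_X = R1 - n1(n1+1)/2 = 16.5 - 4*5/2 = 16.5 - 10 = 6.5.
       U_Y = n1*n2 - U_X = 16 - 6.5 = 9.5.
Step 4: Ties are present, so use the tie-corrected normal approximation (with continuity correction) for the p-value.
Step 5: p-value = 0.771503; compare to alpha = 0.05. fail to reject H0.

U_X = 6.5, p = 0.771503, fail to reject H0 at alpha = 0.05.


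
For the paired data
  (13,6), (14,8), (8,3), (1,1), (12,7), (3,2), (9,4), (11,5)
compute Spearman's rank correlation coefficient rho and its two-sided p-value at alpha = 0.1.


Step 1: Rank x and y separately (midranks; no ties here).
rank(x): 13->7, 14->8, 8->3, 1->1, 12->6, 3->2, 9->4, 11->5
rank(y): 6->6, 8->8, 3->3, 1->1, 7->7, 2->2, 4->4, 5->5
Step 2: d_i = R_x(i) - R_y(i); compute d_i^2.
  (7-6)^2=1, (8-8)^2=0, (3-3)^2=0, (1-1)^2=0, (6-7)^2=1, (2-2)^2=0, (4-4)^2=0, (5-5)^2=0
sum(d^2) = 2.
Step 3: rho = 1 - 6*2 / (8*(8^2 - 1)) = 1 - 12/504 = 0.976190.
Step 4: Under H0, t = rho * sqrt((n-2)/(1-rho^2)) = 11.0235 ~ t(6).
Step 5: Two-sided p-value from the t-distribution with 6 df = 0.000033.
Step 6: alpha = 0.1. reject H0.

rho = 0.9762, p = 0.000033, reject H0 at alpha = 0.1.


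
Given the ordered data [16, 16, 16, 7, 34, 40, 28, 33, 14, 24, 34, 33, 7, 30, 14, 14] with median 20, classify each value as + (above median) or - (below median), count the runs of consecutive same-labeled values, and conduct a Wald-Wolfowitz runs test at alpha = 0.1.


Step 1: Compute median = 20; label A = above, B = below.
Labels in order: BBBBAAAABAAABABB  (n_A = 8, n_B = 8)
Step 2: Count runs R = 7.
Step 3: Under H0 (random ordering), E[R] = 2*n_A*n_B/(n_A+n_B) + 1 = 2*8*8/16 + 1 = 9.0000.
        Var[R] = 2*n_A*n_B*(2*n_A*n_B - n_A - n_B) / ((n_A+n_B)^2 * (n_A+n_B-1)) = 14336/3840 = 3.7333.
        SD[R] = 1.9322.
Step 4: Continuity-corrected z = (R + 0.5 - E[R]) / SD[R] = (7 + 0.5 - 9.0000) / 1.9322 = -0.7763.
Step 5: Two-sided p-value via normal approximation = 2*(1 - Phi(|z|)) = 0.437558.
Step 6: alpha = 0.1. fail to reject H0.

R = 7, z = -0.7763, p = 0.437558, fail to reject H0.


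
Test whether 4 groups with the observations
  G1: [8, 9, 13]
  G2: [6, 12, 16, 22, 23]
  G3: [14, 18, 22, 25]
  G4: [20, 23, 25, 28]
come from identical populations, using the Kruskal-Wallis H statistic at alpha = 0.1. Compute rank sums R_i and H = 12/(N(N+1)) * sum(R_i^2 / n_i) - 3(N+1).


Step 1: Combine all N = 16 observations and assign midranks.
sorted (value, group, rank): (6,G2,1), (8,G1,2), (9,G1,3), (12,G2,4), (13,G1,5), (14,G3,6), (16,G2,7), (18,G3,8), (20,G4,9), (22,G2,10.5), (22,G3,10.5), (23,G2,12.5), (23,G4,12.5), (25,G3,14.5), (25,G4,14.5), (28,G4,16)
Step 2: Sum ranks within each group.
R_1 = 10 (n_1 = 3)
R_2 = 35 (n_2 = 5)
R_3 = 39 (n_3 = 4)
R_4 = 52 (n_4 = 4)
Step 3: H = 12/(N(N+1)) * sum(R_i^2/n_i) - 3(N+1)
     = 12/(16*17) * (10^2/3 + 35^2/5 + 39^2/4 + 52^2/4) - 3*17
     = 0.044118 * 1334.58 - 51
     = 7.878676.
Step 4: Ties present; correction factor C = 1 - 18/(16^3 - 16) = 0.995588. Corrected H = 7.878676 / 0.995588 = 7.913589.
Step 5: Under H0, H ~ chi^2(3); p-value = 0.047832.
Step 6: alpha = 0.1. reject H0.

H = 7.9136, df = 3, p = 0.047832, reject H0.


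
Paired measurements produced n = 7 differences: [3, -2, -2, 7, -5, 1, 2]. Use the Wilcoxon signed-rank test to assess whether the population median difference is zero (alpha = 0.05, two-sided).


Step 1: Drop any zero differences (none here) and take |d_i|.
|d| = [3, 2, 2, 7, 5, 1, 2]
Step 2: Midrank |d_i| (ties get averaged ranks).
ranks: |3|->5, |2|->3, |2|->3, |7|->7, |5|->6, |1|->1, |2|->3
Step 3: Attach original signs; sum ranks with positive sign and with negative sign.
W+ = 5 + 7 + 1 + 3 = 16
W- = 3 + 3 + 6 = 12
(Check: W+ + W- = 28 should equal n(n+1)/2 = 28.)
Step 4: Test statistic W = min(W+, W-) = 12.
Step 5: Ties in |d|, so use the tie-corrected normal approximation.
        E[W] = n(n+1)/4 = 7*8/4 = 14.
        Tie groups: |d|=2 (t=3); sum(t^3 - t) = 24.
        Var[W] = n(n+1)(2n+1)/24 - sum(t^3-t)/48 = 840/24 - 24/48 = 34.5.
        z = (W - E[W]) / sqrt(Var[W]) = (12 - 14) / 5.8737 = -0.3405.
        Two-sided p = 2*Phi(z) = 0.733478.
Step 6: alpha = 0.05. fail to reject H0.

W+ = 16, W- = 12, W = min = 12, p = 0.733478, fail to reject H0.


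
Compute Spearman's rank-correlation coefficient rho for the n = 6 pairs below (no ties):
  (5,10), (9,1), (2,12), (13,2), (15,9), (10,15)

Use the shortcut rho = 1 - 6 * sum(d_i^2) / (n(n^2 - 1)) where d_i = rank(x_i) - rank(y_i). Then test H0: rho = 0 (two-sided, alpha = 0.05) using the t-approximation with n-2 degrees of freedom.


Step 1: Rank x and y separately (midranks; no ties here).
rank(x): 5->2, 9->3, 2->1, 13->5, 15->6, 10->4
rank(y): 10->4, 1->1, 12->5, 2->2, 9->3, 15->6
Step 2: d_i = R_x(i) - R_y(i); compute d_i^2.
  (2-4)^2=4, (3-1)^2=4, (1-5)^2=16, (5-2)^2=9, (6-3)^2=9, (4-6)^2=4
sum(d^2) = 46.
Step 3: rho = 1 - 6*46 / (6*(6^2 - 1)) = 1 - 276/210 = -0.314286.
Step 4: Under H0, t = rho * sqrt((n-2)/(1-rho^2)) = -0.6621 ~ t(4).
Step 5: Two-sided p-value from the t-distribution with 4 df = 0.544093.
Step 6: alpha = 0.05. fail to reject H0.

rho = -0.3143, p = 0.544093, fail to reject H0 at alpha = 0.05.


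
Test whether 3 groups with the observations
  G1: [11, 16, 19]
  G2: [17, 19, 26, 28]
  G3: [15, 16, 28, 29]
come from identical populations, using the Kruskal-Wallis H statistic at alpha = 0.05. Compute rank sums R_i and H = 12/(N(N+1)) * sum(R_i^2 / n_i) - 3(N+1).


Step 1: Combine all N = 11 observations and assign midranks.
sorted (value, group, rank): (11,G1,1), (15,G3,2), (16,G1,3.5), (16,G3,3.5), (17,G2,5), (19,G1,6.5), (19,G2,6.5), (26,G2,8), (28,G2,9.5), (28,G3,9.5), (29,G3,11)
Step 2: Sum ranks within each group.
R_1 = 11 (n_1 = 3)
R_2 = 29 (n_2 = 4)
R_3 = 26 (n_3 = 4)
Step 3: H = 12/(N(N+1)) * sum(R_i^2/n_i) - 3(N+1)
     = 12/(11*12) * (11^2/3 + 29^2/4 + 26^2/4) - 3*12
     = 0.090909 * 419.583 - 36
     = 2.143939.
Step 4: Ties present; correction factor C = 1 - 18/(11^3 - 11) = 0.986364. Corrected H = 2.143939 / 0.986364 = 2.173579.
Step 5: Under H0, H ~ chi^2(2); p-value = 0.337298.
Step 6: alpha = 0.05. fail to reject H0.

H = 2.1736, df = 2, p = 0.337298, fail to reject H0.


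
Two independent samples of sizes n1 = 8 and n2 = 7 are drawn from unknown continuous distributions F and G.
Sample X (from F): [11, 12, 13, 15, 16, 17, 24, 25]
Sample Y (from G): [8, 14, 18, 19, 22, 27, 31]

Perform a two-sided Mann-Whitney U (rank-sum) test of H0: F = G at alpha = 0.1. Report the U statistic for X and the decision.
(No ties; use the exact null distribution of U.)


Step 1: Combine and sort all 15 observations; assign midranks.
sorted (value, group): (8,Y), (11,X), (12,X), (13,X), (14,Y), (15,X), (16,X), (17,X), (18,Y), (19,Y), (22,Y), (24,X), (25,X), (27,Y), (31,Y)
ranks: 8->1, 11->2, 12->3, 13->4, 14->5, 15->6, 16->7, 17->8, 18->9, 19->10, 22->11, 24->12, 25->13, 27->14, 31->15
Step 2: Rank sum for X: R1 = 2 + 3 + 4 + 6 + 7 + 8 + 12 + 13 = 55.
Step 3: U_X = R1 - n1(n1+1)/2 = 55 - 8*9/2 = 55 - 36 = 19.
       U_Y = n1*n2 - U_X = 56 - 19 = 37.
Step 4: No ties, so the exact null distribution of U (based on enumerating the C(15,8) = 6435 equally likely rank assignments) gives the two-sided p-value.
Step 5: p-value = 0.335664; compare to alpha = 0.1. fail to reject H0.

U_X = 19, p = 0.335664, fail to reject H0 at alpha = 0.1.


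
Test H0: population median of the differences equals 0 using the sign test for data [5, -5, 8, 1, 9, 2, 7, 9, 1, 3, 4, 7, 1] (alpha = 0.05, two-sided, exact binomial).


Step 1: Discard zero differences. Original n = 13; n_eff = number of nonzero differences = 13.
Nonzero differences (with sign): +5, -5, +8, +1, +9, +2, +7, +9, +1, +3, +4, +7, +1
Step 2: Count signs: positive = 12, negative = 1.
Step 3: Under H0: P(positive) = 0.5, so the number of positives S ~ Bin(13, 0.5).
Step 4: Two-sided exact p-value = sum of Bin(13,0.5) probabilities at or below the observed probability = 0.003418.
Step 5: alpha = 0.05. reject H0.

n_eff = 13, pos = 12, neg = 1, p = 0.003418, reject H0.


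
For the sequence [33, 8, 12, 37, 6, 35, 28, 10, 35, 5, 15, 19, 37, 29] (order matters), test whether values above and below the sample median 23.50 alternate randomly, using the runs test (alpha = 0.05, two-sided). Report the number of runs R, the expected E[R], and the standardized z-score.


Step 1: Compute median = 23.50; label A = above, B = below.
Labels in order: ABBABAABABBBAA  (n_A = 7, n_B = 7)
Step 2: Count runs R = 9.
Step 3: Under H0 (random ordering), E[R] = 2*n_A*n_B/(n_A+n_B) + 1 = 2*7*7/14 + 1 = 8.0000.
        Var[R] = 2*n_A*n_B*(2*n_A*n_B - n_A - n_B) / ((n_A+n_B)^2 * (n_A+n_B-1)) = 8232/2548 = 3.2308.
        SD[R] = 1.7974.
Step 4: Continuity-corrected z = (R - 0.5 - E[R]) / SD[R] = (9 - 0.5 - 8.0000) / 1.7974 = 0.2782.
Step 5: Two-sided p-value via normal approximation = 2*(1 - Phi(|z|)) = 0.780879.
Step 6: alpha = 0.05. fail to reject H0.

R = 9, z = 0.2782, p = 0.780879, fail to reject H0.


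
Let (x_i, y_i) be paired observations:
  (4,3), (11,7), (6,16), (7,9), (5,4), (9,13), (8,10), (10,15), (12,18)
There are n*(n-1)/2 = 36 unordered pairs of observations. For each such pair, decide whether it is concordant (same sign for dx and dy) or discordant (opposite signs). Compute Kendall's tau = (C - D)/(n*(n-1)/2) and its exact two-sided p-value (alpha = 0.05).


Step 1: Enumerate the 36 unordered pairs (i,j) with i<j and classify each by sign(x_j-x_i) * sign(y_j-y_i).
  (1,2):dx=+7,dy=+4->C; (1,3):dx=+2,dy=+13->C; (1,4):dx=+3,dy=+6->C; (1,5):dx=+1,dy=+1->C
  (1,6):dx=+5,dy=+10->C; (1,7):dx=+4,dy=+7->C; (1,8):dx=+6,dy=+12->C; (1,9):dx=+8,dy=+15->C
  (2,3):dx=-5,dy=+9->D; (2,4):dx=-4,dy=+2->D; (2,5):dx=-6,dy=-3->C; (2,6):dx=-2,dy=+6->D
  (2,7):dx=-3,dy=+3->D; (2,8):dx=-1,dy=+8->D; (2,9):dx=+1,dy=+11->C; (3,4):dx=+1,dy=-7->D
  (3,5):dx=-1,dy=-12->C; (3,6):dx=+3,dy=-3->D; (3,7):dx=+2,dy=-6->D; (3,8):dx=+4,dy=-1->D
  (3,9):dx=+6,dy=+2->C; (4,5):dx=-2,dy=-5->C; (4,6):dx=+2,dy=+4->C; (4,7):dx=+1,dy=+1->C
  (4,8):dx=+3,dy=+6->C; (4,9):dx=+5,dy=+9->C; (5,6):dx=+4,dy=+9->C; (5,7):dx=+3,dy=+6->C
  (5,8):dx=+5,dy=+11->C; (5,9):dx=+7,dy=+14->C; (6,7):dx=-1,dy=-3->C; (6,8):dx=+1,dy=+2->C
  (6,9):dx=+3,dy=+5->C; (7,8):dx=+2,dy=+5->C; (7,9):dx=+4,dy=+8->C; (8,9):dx=+2,dy=+3->C
Step 2: C = 27, D = 9, total pairs = 36.
Step 3: tau = (C - D)/(n(n-1)/2) = (27 - 9)/36 = 0.500000.
Step 4: Exact two-sided p-value (enumerate n! = 362880 permutations of y under H0): p = 0.075176.
Step 5: alpha = 0.05. fail to reject H0.

tau_b = 0.5000 (C=27, D=9), p = 0.075176, fail to reject H0.


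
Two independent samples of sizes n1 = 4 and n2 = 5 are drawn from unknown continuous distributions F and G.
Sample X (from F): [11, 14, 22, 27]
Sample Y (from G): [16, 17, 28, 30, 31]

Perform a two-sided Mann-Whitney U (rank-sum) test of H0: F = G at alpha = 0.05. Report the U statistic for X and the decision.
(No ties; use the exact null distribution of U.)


Step 1: Combine and sort all 9 observations; assign midranks.
sorted (value, group): (11,X), (14,X), (16,Y), (17,Y), (22,X), (27,X), (28,Y), (30,Y), (31,Y)
ranks: 11->1, 14->2, 16->3, 17->4, 22->5, 27->6, 28->7, 30->8, 31->9
Step 2: Rank sum for X: R1 = 1 + 2 + 5 + 6 = 14.
Step 3: U_X = R1 - n1(n1+1)/2 = 14 - 4*5/2 = 14 - 10 = 4.
       U_Y = n1*n2 - U_X = 20 - 4 = 16.
Step 4: No ties, so the exact null distribution of U (based on enumerating the C(9,4) = 126 equally likely rank assignments) gives the two-sided p-value.
Step 5: p-value = 0.190476; compare to alpha = 0.05. fail to reject H0.

U_X = 4, p = 0.190476, fail to reject H0 at alpha = 0.05.


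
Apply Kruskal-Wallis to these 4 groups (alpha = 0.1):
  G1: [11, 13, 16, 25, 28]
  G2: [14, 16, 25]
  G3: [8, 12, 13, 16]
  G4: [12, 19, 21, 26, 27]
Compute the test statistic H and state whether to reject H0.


Step 1: Combine all N = 17 observations and assign midranks.
sorted (value, group, rank): (8,G3,1), (11,G1,2), (12,G3,3.5), (12,G4,3.5), (13,G1,5.5), (13,G3,5.5), (14,G2,7), (16,G1,9), (16,G2,9), (16,G3,9), (19,G4,11), (21,G4,12), (25,G1,13.5), (25,G2,13.5), (26,G4,15), (27,G4,16), (28,G1,17)
Step 2: Sum ranks within each group.
R_1 = 47 (n_1 = 5)
R_2 = 29.5 (n_2 = 3)
R_3 = 19 (n_3 = 4)
R_4 = 57.5 (n_4 = 5)
Step 3: H = 12/(N(N+1)) * sum(R_i^2/n_i) - 3(N+1)
     = 12/(17*18) * (47^2/5 + 29.5^2/3 + 19^2/4 + 57.5^2/5) - 3*18
     = 0.039216 * 1483.38 - 54
     = 4.171895.
Step 4: Ties present; correction factor C = 1 - 42/(17^3 - 17) = 0.991422. Corrected H = 4.171895 / 0.991422 = 4.207993.
Step 5: Under H0, H ~ chi^2(3); p-value = 0.239863.
Step 6: alpha = 0.1. fail to reject H0.

H = 4.2080, df = 3, p = 0.239863, fail to reject H0.


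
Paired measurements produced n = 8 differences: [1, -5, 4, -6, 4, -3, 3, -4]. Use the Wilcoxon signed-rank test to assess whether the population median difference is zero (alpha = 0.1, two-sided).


Step 1: Drop any zero differences (none here) and take |d_i|.
|d| = [1, 5, 4, 6, 4, 3, 3, 4]
Step 2: Midrank |d_i| (ties get averaged ranks).
ranks: |1|->1, |5|->7, |4|->5, |6|->8, |4|->5, |3|->2.5, |3|->2.5, |4|->5
Step 3: Attach original signs; sum ranks with positive sign and with negative sign.
W+ = 1 + 5 + 5 + 2.5 = 13.5
W- = 7 + 8 + 2.5 + 5 = 22.5
(Check: W+ + W- = 36 should equal n(n+1)/2 = 36.)
Step 4: Test statistic W = min(W+, W-) = 13.5.
Step 5: Ties in |d|, so use the tie-corrected normal approximation.
        E[W] = n(n+1)/4 = 8*9/4 = 18.
        Tie groups: |d|=3 (t=2), |d|=4 (t=3); sum(t^3 - t) = 30.
        Var[W] = n(n+1)(2n+1)/24 - sum(t^3-t)/48 = 1224/24 - 30/48 = 50.375.
        z = (W - E[W]) / sqrt(Var[W]) = (13.5 - 18) / 7.0975 = -0.6340.
        Two-sided p = 2*Phi(z) = 0.526066.
Step 6: alpha = 0.1. fail to reject H0.

W+ = 13.5, W- = 22.5, W = min = 13.5, p = 0.526066, fail to reject H0.
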